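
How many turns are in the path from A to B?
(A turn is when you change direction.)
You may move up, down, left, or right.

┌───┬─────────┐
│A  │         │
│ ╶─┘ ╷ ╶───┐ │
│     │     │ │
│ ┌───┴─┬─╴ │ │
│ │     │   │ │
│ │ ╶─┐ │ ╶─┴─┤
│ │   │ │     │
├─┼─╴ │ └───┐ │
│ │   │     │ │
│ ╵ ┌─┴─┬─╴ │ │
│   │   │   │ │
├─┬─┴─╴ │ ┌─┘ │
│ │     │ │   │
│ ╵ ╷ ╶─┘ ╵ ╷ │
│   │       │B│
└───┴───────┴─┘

Directions: down, right, right, up, right, down, right, right, down, left, down, right, right, down, down, down, down
Number of turns: 10

Solution:

┌───┬─────────┐
│A  │↱ ↓      │
│ ╶─┘ ╷ ╶───┐ │
│↳ → ↑│↳ → ↓│ │
│ ┌───┴─┬─╴ │ │
│ │     │↓ ↲│ │
│ │ ╶─┐ │ ╶─┴─┤
│ │   │ │↳ → ↓│
├─┼─╴ │ └───┐ │
│ │   │     │↓│
│ ╵ ┌─┴─┬─╴ │ │
│   │   │   │↓│
├─┬─┴─╴ │ ┌─┘ │
│ │     │ │  ↓│
│ ╵ ╷ ╶─┘ ╵ ╷ │
│   │       │B│
└───┴───────┴─┘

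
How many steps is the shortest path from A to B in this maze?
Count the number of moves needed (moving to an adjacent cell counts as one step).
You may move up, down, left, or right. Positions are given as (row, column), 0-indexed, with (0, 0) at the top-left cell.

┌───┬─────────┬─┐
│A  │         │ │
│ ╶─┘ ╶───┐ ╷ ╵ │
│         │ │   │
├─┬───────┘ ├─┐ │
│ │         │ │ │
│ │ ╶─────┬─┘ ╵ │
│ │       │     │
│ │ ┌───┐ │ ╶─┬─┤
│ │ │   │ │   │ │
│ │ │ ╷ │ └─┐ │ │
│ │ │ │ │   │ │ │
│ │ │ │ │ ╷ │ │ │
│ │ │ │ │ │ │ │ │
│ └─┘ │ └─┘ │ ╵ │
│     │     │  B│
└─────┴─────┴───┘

Using BFS to find shortest path:
Start: (0, 0), End: (7, 7)
Path found:
(0,0) → (1,0) → (1,1) → (1,2) → (0,2) → (0,3) → (0,4) → (0,5) → (0,6) → (1,6) → (1,7) → (2,7) → (3,7) → (3,6) → (3,5) → (4,5) → (4,6) → (5,6) → (6,6) → (7,6) → (7,7)
Number of steps: 20

Solution:

┌───┬─────────┬─┐
│A  │↱ → → → ↓│ │
│ ╶─┘ ╶───┐ ╷ ╵ │
│↳ → ↑    │ │↳ ↓│
├─┬───────┘ ├─┐ │
│ │         │ │↓│
│ │ ╶─────┬─┘ ╵ │
│ │       │↓ ← ↲│
│ │ ┌───┐ │ ╶─┬─┤
│ │ │   │ │↳ ↓│ │
│ │ │ ╷ │ └─┐ │ │
│ │ │ │ │   │↓│ │
│ │ │ │ │ ╷ │ │ │
│ │ │ │ │ │ │↓│ │
│ └─┘ │ └─┘ │ ╵ │
│     │     │↳ B│
└─────┴─────┴───┘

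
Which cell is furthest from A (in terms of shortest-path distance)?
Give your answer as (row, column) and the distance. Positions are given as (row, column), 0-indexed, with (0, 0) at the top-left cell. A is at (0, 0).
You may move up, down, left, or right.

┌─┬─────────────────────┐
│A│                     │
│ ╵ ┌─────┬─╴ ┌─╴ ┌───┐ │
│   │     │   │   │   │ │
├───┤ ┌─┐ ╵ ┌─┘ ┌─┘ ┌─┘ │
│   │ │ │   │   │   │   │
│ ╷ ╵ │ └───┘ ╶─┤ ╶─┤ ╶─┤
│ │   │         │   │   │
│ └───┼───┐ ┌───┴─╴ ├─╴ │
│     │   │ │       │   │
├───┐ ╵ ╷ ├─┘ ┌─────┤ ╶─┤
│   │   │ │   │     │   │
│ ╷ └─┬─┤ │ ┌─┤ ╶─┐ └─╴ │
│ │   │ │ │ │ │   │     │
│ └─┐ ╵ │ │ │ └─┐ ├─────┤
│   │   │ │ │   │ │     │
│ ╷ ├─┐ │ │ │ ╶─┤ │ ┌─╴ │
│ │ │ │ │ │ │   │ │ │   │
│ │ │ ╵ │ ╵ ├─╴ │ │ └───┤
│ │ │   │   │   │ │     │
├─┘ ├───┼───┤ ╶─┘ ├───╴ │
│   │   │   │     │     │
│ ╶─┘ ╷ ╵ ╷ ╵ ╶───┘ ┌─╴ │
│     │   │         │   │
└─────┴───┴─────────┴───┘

Computing BFS distances from A to all cells:
Furthest cell: (8, 2)
Distance: 64 steps

Path from A to the furthest cell:

┌─┬─────────────────────┐
│A│↱ → → → → → → → → → ↓│
│ ╵ ┌─────┬─╴ ┌─╴ ┌───┐ │
│↳ ↑│     │   │   │   │↓│
├───┤ ┌─┐ ╵ ┌─┘ ┌─┘ ┌─┘ │
│   │ │ │   │   │   │↓ ↲│
│ ╷ ╵ │ └───┘ ╶─┤ ╶─┤ ╶─┤
│ │   │         │   │↳ ↓│
│ └───┼───┐ ┌───┴─╴ ├─╴ │
│     │   │ │       │↓ ↲│
├───┐ ╵ ╷ ├─┘ ┌─────┤ ╶─┤
│↱ ↓│   │ │   │↓ ← ↰│↳ ↓│
│ ╷ └─┬─┤ │ ┌─┤ ╶─┐ └─╴ │
│↑│↳ ↓│ │ │ │ │↳ ↓│↑ ← ↲│
│ └─┐ ╵ │ │ │ └─┐ ├─────┤
│↑ ↰│↳ ↓│ │ │   │↓│     │
│ ╷ ├─┐ │ │ │ ╶─┤ │ ┌─╴ │
│ │↑│B│↓│ │ │   │↓│ │   │
│ │ │ ╵ │ ╵ ├─╴ │ │ └───┤
│ │↑│↑ ↲│   │   │↓│     │
├─┘ ├───┼───┤ ╶─┘ ├───╴ │
│↱ ↑│↓ ↰│↓ ↰│↓ ← ↲│     │
│ ╶─┘ ╷ ╵ ╷ ╵ ╶───┘ ┌─╴ │
│↑ ← ↲│↑ ↲│↑ ↲      │   │
└─────┴───┴─────────┴───┘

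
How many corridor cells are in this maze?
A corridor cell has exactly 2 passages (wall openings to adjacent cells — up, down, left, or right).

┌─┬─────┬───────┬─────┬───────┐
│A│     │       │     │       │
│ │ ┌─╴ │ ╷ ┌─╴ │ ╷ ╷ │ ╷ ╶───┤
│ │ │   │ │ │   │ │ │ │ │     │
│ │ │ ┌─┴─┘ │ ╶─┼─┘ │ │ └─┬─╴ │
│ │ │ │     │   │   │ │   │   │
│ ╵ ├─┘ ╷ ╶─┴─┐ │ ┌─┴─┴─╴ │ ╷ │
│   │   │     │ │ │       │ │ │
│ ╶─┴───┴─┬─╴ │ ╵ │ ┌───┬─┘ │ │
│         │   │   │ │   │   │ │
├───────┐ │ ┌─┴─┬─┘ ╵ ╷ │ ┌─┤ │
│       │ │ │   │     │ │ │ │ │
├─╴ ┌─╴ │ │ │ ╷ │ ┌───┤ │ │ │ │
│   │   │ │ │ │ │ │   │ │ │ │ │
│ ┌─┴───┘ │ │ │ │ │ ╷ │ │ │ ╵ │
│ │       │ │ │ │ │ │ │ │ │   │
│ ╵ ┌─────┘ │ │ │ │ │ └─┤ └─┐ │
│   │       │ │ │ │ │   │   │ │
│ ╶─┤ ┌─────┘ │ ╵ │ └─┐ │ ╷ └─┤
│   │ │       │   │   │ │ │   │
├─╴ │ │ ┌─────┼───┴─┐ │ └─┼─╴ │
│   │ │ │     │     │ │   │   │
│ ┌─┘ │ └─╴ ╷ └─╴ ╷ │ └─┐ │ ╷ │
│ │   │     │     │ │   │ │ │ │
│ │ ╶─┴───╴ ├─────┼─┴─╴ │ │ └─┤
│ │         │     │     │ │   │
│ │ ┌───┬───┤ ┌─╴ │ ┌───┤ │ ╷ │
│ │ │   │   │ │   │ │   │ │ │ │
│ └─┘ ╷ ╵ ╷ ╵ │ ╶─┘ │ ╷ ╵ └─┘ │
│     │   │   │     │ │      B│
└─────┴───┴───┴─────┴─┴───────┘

Counting cells with exactly 2 passages:
Total corridor cells: 187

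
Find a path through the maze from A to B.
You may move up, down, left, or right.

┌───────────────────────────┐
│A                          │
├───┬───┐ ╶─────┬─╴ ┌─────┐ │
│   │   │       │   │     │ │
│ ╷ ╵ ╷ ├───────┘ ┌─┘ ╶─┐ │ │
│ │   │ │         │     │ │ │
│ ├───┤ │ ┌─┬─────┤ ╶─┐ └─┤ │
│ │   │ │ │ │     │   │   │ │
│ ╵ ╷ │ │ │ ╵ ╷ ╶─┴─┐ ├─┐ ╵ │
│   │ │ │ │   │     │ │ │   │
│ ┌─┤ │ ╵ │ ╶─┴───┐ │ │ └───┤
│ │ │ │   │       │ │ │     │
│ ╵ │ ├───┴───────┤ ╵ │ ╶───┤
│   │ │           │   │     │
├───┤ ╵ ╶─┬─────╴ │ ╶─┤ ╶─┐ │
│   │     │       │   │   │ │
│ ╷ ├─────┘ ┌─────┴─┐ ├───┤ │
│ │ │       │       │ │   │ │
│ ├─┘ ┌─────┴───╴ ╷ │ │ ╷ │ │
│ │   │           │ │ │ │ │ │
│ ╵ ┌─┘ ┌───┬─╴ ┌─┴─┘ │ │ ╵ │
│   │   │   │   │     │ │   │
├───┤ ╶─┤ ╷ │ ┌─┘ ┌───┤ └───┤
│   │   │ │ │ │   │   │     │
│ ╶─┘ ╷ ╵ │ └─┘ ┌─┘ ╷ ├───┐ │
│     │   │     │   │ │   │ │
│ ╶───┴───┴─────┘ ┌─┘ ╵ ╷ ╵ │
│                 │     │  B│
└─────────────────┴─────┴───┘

Finding the shortest path through the maze:
Path length: 72 steps
Directions: right → right → right → right → right → right → right → right → right → right → right → right → right → down → down → down → down → left → up → left → up → left → left → down → right → down → down → down → left → down → right → down → down → down → left → left → down → left → down → left → left → up → up → left → down → down → left → up → left → down → left → left → down → right → right → right → right → right → right → right → right → up → right → up → right → down → down → right → up → right → down → right

Solution:

┌───────────────────────────┐
│A → → → → → → → → → → → → ↓│
├───┬───┐ ╶─────┬─╴ ┌─────┐ │
│   │   │       │   │     │↓│
│ ╷ ╵ ╷ ├───────┘ ┌─┘ ╶─┐ │ │
│ │   │ │         │↓ ← ↰│ │↓│
│ ├───┤ │ ┌─┬─────┤ ╶─┐ └─┤ │
│ │   │ │ │ │     │↳ ↓│↑ ↰│↓│
│ ╵ ╷ │ │ │ ╵ ╷ ╶─┴─┐ ├─┐ ╵ │
│   │ │ │ │   │     │↓│ │↑ ↲│
│ ┌─┤ │ ╵ │ ╶─┴───┐ │ │ └───┤
│ │ │ │   │       │ │↓│     │
│ ╵ │ ├───┴───────┤ ╵ │ ╶───┤
│   │ │           │↓ ↲│     │
├───┤ ╵ ╶─┬─────╴ │ ╶─┤ ╶─┐ │
│   │     │       │↳ ↓│   │ │
│ ╷ ├─────┘ ┌─────┴─┐ ├───┤ │
│ │ │       │       │↓│   │ │
│ ├─┘ ┌─────┴───╴ ╷ │ │ ╷ │ │
│ │   │           │ │↓│ │ │ │
│ ╵ ┌─┘ ┌───┬─╴ ┌─┴─┘ │ │ ╵ │
│   │   │↓ ↰│   │↓ ← ↲│ │   │
├───┤ ╶─┤ ╷ │ ┌─┘ ┌───┤ └───┤
│   │↓ ↰│↓│↑│ │↓ ↲│↱ ↓│     │
│ ╶─┘ ╷ ╵ │ └─┘ ┌─┘ ╷ ├───┐ │
│↓ ← ↲│↑ ↲│↑ ← ↲│↱ ↑│↓│↱ ↓│ │
│ ╶───┴───┴─────┘ ┌─┘ ╵ ╷ ╵ │
│↳ → → → → → → → ↑│  ↳ ↑│↳ B│
└─────────────────┴─────┴───┘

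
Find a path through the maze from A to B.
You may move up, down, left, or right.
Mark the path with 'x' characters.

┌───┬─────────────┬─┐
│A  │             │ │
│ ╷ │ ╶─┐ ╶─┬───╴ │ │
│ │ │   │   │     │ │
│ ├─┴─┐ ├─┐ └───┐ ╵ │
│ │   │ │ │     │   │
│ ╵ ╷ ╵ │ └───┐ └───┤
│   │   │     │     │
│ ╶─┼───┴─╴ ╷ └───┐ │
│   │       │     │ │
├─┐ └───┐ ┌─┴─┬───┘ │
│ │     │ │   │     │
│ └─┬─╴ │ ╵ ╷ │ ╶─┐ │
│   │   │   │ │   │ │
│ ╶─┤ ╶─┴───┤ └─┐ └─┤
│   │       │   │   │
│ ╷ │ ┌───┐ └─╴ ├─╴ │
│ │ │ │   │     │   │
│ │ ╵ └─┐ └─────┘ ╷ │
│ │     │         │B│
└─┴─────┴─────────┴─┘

Finding the shortest path through the maze:
Path length: 32 steps
Directions: down → down → down → right → up → right → down → right → up → up → left → up → right → right → down → right → down → right → right → down → right → right → down → down → left → left → down → right → down → right → down → down

Solution:

┌───┬─────────────┬─┐
│A  │x x x        │ │
│ ╷ │ ╶─┐ ╶─┬───╴ │ │
│x│ │x x│x x│     │ │
│ ├─┴─┐ ├─┐ └───┐ ╵ │
│x│x x│x│ │x x x│   │
│ ╵ ╷ ╵ │ └───┐ └───┤
│x x│x x│     │x x x│
│ ╶─┼───┴─╴ ╷ └───┐ │
│   │       │     │x│
├─┐ └───┐ ┌─┴─┬───┘ │
│ │     │ │   │x x x│
│ └─┬─╴ │ ╵ ╷ │ ╶─┐ │
│   │   │   │ │x x│ │
│ ╶─┤ ╶─┴───┤ └─┐ └─┤
│   │       │   │x x│
│ ╷ │ ┌───┐ └─╴ ├─╴ │
│ │ │ │   │     │  x│
│ │ ╵ └─┐ └─────┘ ╷ │
│ │     │         │B│
└─┴─────┴─────────┴─┘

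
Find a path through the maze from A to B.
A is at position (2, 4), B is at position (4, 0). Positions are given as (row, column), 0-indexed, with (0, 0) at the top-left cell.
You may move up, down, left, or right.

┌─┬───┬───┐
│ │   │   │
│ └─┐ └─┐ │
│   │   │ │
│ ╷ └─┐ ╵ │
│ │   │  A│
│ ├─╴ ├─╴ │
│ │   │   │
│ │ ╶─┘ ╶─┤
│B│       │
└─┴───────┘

Finding the shortest path from (2, 4) to (4, 0):
Path length: 14 steps
Directions: down → left → down → left → left → up → right → up → left → up → left → down → down → down

Solution:

┌─┬───┬───┐
│ │   │   │
│ └─┐ └─┐ │
│↓ ↰│   │ │
│ ╷ └─┐ ╵ │
│↓│↑ ↰│  A│
│ ├─╴ ├─╴ │
│↓│↱ ↑│↓ ↲│
│ │ ╶─┘ ╶─┤
│B│↑ ← ↲  │
└─┴───────┘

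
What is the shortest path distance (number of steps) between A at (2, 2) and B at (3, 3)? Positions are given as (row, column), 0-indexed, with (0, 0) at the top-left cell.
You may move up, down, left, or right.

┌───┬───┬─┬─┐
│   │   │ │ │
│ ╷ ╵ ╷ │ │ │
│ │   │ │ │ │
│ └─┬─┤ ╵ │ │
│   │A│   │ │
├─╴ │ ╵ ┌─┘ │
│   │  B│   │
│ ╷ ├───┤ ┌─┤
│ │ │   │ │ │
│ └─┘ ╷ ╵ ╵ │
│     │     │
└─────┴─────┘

Finding path from (2, 2) to (3, 3):
Path: (2,2) → (3,2) → (3,3)
Distance: 2 steps

Solution:

┌───┬───┬─┬─┐
│   │   │ │ │
│ ╷ ╵ ╷ │ │ │
│ │   │ │ │ │
│ └─┬─┤ ╵ │ │
│   │A│   │ │
├─╴ │ ╵ ┌─┘ │
│   │↳ B│   │
│ ╷ ├───┤ ┌─┤
│ │ │   │ │ │
│ └─┘ ╷ ╵ ╵ │
│     │     │
└─────┴─────┘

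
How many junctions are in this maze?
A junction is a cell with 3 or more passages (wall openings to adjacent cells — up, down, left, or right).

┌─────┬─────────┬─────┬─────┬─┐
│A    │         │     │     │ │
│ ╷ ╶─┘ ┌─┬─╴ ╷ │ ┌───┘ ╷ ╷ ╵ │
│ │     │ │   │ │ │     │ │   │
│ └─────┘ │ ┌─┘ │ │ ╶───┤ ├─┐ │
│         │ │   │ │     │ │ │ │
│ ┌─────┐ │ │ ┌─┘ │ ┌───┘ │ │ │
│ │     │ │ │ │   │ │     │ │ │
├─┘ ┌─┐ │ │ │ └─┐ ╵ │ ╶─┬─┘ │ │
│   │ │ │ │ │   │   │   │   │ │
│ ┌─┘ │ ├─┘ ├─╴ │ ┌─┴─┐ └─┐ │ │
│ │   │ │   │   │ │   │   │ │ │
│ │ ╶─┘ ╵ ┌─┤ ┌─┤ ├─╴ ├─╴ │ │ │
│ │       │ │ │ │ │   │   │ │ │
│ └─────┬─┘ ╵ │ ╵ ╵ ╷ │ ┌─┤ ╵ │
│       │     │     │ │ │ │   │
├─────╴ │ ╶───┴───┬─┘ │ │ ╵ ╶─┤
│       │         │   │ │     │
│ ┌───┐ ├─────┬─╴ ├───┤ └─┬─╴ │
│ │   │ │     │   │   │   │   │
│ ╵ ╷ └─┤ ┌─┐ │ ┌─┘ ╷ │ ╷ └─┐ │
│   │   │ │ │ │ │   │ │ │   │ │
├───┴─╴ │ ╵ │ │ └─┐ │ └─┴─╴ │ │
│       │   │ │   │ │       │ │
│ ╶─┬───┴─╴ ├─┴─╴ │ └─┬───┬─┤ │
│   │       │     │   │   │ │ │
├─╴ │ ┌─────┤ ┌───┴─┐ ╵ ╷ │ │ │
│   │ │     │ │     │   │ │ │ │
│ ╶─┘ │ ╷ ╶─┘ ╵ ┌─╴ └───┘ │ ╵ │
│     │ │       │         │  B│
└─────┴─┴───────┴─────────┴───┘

Checking each cell for number of passages:

Junctions found (3+ passages):
  (0, 1): 3 passages
  (0, 6): 3 passages
  (0, 12): 3 passages
  (1, 14): 3 passages
  (2, 0): 3 passages
  (2, 4): 3 passages
  (2, 9): 3 passages
  (3, 8): 3 passages
  (4, 8): 3 passages
  (4, 13): 3 passages
  (6, 3): 3 passages
  (6, 10): 3 passages
  (7, 5): 3 passages
  (7, 8): 3 passages
  (7, 13): 3 passages
  (8, 3): 3 passages
  (8, 13): 3 passages
  (9, 11): 3 passages
  (9, 14): 3 passages
  (10, 9): 3 passages
  (11, 5): 3 passages
  (13, 4): 3 passages
  (14, 6): 3 passages
  (14, 9): 3 passages
Total junctions: 24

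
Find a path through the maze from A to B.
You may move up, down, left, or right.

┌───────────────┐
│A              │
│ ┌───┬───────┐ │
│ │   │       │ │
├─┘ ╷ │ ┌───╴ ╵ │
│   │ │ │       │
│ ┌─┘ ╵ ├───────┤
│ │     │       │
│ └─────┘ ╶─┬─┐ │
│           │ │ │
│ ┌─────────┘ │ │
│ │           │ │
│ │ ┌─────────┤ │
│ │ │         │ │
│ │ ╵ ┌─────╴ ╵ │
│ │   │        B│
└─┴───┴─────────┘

Finding the shortest path through the maze:
Path length: 36 steps
Directions: right → right → right → right → right → right → right → down → down → left → up → left → left → left → down → down → left → up → up → left → down → left → down → down → right → right → right → right → up → right → right → right → down → down → down → down

Solution:

┌───────────────┐
│A → → → → → → ↓│
│ ┌───┬───────┐ │
│ │↓ ↰│↓ ← ← ↰│↓│
├─┘ ╷ │ ┌───╴ ╵ │
│↓ ↲│↑│↓│    ↑ ↲│
│ ┌─┘ ╵ ├───────┤
│↓│  ↑ ↲│↱ → → ↓│
│ └─────┘ ╶─┬─┐ │
│↳ → → → ↑  │ │↓│
│ ┌─────────┘ │ │
│ │           │↓│
│ │ ┌─────────┤ │
│ │ │         │↓│
│ │ ╵ ┌─────╴ ╵ │
│ │   │        B│
└─┴───┴─────────┘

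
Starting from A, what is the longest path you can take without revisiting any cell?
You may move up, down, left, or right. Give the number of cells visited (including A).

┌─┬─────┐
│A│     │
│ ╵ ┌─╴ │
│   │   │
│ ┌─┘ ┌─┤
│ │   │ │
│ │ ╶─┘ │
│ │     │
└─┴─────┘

Finding longest simple path using DFS:
Start: (0, 0)
Longest path visits 14 cells
Path: A → down → right → up → right → right → down → left → down → left → down → right → right → up

Solution:

┌─┬─────┐
│A│↱ → ↓│
│ ╵ ┌─╴ │
│↳ ↑│↓ ↲│
│ ┌─┘ ┌─┤
│ │↓ ↲│B│
│ │ ╶─┘ │
│ │↳ → ↑│
└─┴─────┘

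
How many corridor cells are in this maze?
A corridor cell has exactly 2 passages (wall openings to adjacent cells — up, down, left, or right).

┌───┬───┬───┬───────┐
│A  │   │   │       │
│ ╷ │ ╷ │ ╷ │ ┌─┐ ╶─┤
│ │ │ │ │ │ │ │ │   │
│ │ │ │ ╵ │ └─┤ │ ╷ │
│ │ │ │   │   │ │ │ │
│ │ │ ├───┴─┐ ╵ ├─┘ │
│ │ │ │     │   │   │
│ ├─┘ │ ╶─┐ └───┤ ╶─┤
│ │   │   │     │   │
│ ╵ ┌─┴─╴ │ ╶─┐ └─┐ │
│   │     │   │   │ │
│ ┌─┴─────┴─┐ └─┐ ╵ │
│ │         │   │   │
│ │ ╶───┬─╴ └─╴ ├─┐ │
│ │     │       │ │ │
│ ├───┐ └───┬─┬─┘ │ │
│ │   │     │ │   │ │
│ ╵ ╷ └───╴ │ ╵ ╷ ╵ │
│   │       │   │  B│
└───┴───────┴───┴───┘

Counting cells with exactly 2 passages:
Total corridor cells: 84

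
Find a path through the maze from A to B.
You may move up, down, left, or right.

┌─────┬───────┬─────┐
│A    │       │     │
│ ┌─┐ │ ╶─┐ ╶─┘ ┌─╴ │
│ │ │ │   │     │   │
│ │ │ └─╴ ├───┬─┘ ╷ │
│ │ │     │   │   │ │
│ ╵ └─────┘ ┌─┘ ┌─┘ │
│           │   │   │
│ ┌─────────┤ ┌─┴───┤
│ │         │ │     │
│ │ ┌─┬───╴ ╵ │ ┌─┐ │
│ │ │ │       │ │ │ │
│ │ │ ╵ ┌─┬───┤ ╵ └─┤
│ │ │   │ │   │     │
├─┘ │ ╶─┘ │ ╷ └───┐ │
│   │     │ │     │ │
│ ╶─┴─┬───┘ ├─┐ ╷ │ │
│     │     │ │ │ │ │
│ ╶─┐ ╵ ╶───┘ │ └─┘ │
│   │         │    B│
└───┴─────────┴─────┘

Finding the shortest path through the maze:
Path length: 52 steps
Directions: right → right → down → down → right → right → up → left → up → right → right → down → right → right → up → right → right → down → left → down → left → down → left → down → down → left → up → left → left → left → left → down → down → down → left → down → right → right → down → right → up → right → right → up → up → right → down → right → down → down → right → right

Solution:

┌─────┬───────┬─────┐
│A → ↓│↱ → ↓  │↱ → ↓│
│ ┌─┐ │ ╶─┐ ╶─┘ ┌─╴ │
│ │ │↓│↑ ↰│↳ → ↑│↓ ↲│
│ │ │ └─╴ ├───┬─┘ ╷ │
│ │ │↳ → ↑│   │↓ ↲│ │
│ ╵ └─────┘ ┌─┘ ┌─┘ │
│           │↓ ↲│   │
│ ┌─────────┤ ┌─┴───┤
│ │↓ ← ← ← ↰│↓│     │
│ │ ┌─┬───╴ ╵ │ ┌─┐ │
│ │↓│ │    ↑ ↲│ │ │ │
│ │ │ ╵ ┌─┬───┤ ╵ └─┤
│ │↓│   │ │↱ ↓│     │
├─┘ │ ╶─┘ │ ╷ └───┐ │
│↓ ↲│     │↑│↳ ↓  │ │
│ ╶─┴─┬───┘ ├─┐ ╷ │ │
│↳ → ↓│↱ → ↑│ │↓│ │ │
│ ╶─┐ ╵ ╶───┘ │ └─┘ │
│   │↳ ↑      │↳ → B│
└───┴─────────┴─────┘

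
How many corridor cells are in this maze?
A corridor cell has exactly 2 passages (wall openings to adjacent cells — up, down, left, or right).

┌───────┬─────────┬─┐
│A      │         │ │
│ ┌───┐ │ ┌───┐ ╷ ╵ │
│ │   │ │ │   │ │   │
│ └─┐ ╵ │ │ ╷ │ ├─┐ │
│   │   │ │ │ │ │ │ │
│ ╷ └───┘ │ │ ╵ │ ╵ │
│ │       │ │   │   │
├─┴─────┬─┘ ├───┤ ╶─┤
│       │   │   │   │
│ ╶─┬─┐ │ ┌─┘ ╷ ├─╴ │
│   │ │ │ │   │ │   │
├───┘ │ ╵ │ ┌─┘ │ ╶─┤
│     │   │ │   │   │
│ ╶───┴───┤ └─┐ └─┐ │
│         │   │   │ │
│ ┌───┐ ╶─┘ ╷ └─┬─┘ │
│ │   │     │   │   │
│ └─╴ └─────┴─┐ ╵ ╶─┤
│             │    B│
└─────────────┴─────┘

Counting cells with exactly 2 passages:
Total corridor cells: 78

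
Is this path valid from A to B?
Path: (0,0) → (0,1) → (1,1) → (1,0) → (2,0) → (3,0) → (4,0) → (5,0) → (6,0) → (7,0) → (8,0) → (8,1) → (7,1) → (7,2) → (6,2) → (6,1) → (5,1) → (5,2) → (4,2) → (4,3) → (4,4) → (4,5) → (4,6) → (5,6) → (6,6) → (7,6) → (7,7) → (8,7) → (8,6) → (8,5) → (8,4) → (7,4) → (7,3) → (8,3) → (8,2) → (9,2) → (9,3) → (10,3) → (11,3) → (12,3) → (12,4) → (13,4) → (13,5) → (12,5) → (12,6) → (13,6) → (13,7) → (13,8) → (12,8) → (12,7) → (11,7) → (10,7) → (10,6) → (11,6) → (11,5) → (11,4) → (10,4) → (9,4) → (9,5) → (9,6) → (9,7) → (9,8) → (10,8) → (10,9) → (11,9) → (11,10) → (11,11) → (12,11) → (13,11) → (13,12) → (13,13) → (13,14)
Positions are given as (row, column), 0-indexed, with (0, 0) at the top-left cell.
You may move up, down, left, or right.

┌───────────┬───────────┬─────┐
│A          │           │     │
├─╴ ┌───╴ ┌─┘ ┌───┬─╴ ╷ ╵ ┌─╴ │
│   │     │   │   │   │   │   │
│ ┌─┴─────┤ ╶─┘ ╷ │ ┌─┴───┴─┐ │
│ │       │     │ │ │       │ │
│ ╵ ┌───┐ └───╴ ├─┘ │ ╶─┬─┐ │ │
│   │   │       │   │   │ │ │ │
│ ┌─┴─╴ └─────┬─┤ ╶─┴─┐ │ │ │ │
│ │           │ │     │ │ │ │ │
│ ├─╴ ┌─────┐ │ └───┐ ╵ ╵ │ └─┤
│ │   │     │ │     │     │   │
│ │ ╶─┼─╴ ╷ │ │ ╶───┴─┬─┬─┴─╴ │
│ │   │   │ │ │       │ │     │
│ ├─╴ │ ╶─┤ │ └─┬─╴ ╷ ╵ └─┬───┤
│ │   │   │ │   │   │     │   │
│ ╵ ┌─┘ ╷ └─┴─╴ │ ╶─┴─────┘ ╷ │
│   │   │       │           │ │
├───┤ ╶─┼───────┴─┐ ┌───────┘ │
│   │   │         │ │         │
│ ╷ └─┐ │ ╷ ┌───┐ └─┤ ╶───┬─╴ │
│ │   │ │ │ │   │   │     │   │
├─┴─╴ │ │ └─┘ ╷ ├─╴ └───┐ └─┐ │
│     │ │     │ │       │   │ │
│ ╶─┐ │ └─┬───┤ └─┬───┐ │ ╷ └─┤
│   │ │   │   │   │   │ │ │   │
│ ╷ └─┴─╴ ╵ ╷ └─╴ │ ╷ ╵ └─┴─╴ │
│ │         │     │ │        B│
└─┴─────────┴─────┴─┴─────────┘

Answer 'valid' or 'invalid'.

Checking path validity:
Result: All consecutive moves are passable.

valid

Correct solution:

┌───────────┬───────────┬─────┐
│A ↓        │           │     │
├─╴ ┌───╴ ┌─┘ ┌───┬─╴ ╷ ╵ ┌─╴ │
│↓ ↲│     │   │   │   │   │   │
│ ┌─┴─────┤ ╶─┘ ╷ │ ┌─┴───┴─┐ │
│↓│       │     │ │ │       │ │
│ ╵ ┌───┐ └───╴ ├─┘ │ ╶─┬─┐ │ │
│↓  │   │       │   │   │ │ │ │
│ ┌─┴─╴ └─────┬─┤ ╶─┴─┐ │ │ │ │
│↓│  ↱ → → → ↓│ │     │ │ │ │ │
│ ├─╴ ┌─────┐ │ └───┐ ╵ ╵ │ └─┤
│↓│↱ ↑│     │↓│     │     │   │
│ │ ╶─┼─╴ ╷ │ │ ╶───┴─┬─┬─┴─╴ │
│↓│↑ ↰│   │ │↓│       │ │     │
│ ├─╴ │ ╶─┤ │ └─┬─╴ ╷ ╵ └─┬───┤
│↓│↱ ↑│↓ ↰│ │↳ ↓│   │     │   │
│ ╵ ┌─┘ ╷ └─┴─╴ │ ╶─┴─────┘ ╷ │
│↳ ↑│↓ ↲│↑ ← ← ↲│           │ │
├───┤ ╶─┼───────┴─┐ ┌───────┘ │
│   │↳ ↓│↱ → → → ↓│ │         │
│ ╷ └─┐ │ ╷ ┌───┐ └─┤ ╶───┬─╴ │
│ │   │↓│↑│ │↓ ↰│↳ ↓│     │   │
├─┴─╴ │ │ └─┘ ╷ ├─╴ └───┐ └─┐ │
│     │↓│↑ ← ↲│↑│  ↳ → ↓│   │ │
│ ╶─┐ │ └─┬───┤ └─┬───┐ │ ╷ └─┤
│   │ │↳ ↓│↱ ↓│↑ ↰│   │↓│ │   │
│ ╷ └─┴─╴ ╵ ╷ └─╴ │ ╷ ╵ └─┴─╴ │
│ │      ↳ ↑│↳ → ↑│ │  ↳ → → B│
└─┴─────────┴─────┴─┴─────────┘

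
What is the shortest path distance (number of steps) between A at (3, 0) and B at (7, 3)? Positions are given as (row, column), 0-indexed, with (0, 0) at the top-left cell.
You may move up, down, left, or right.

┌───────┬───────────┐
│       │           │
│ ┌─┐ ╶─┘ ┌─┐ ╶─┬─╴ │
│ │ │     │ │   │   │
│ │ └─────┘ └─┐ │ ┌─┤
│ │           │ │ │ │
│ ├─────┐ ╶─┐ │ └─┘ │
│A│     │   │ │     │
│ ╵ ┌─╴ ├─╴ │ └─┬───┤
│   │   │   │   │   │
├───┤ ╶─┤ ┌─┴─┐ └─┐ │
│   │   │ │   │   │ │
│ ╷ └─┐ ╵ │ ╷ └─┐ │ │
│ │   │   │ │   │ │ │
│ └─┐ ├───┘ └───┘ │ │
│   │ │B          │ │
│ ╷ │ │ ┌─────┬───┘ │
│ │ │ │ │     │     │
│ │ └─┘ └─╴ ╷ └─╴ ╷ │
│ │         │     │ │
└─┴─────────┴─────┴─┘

Finding path from (3, 0) to (7, 3):
Path: (3,0) → (4,0) → (4,1) → (3,1) → (3,2) → (3,3) → (4,3) → (4,2) → (5,2) → (5,3) → (6,3) → (6,4) → (5,4) → (4,4) → (4,5) → (3,5) → (3,4) → (2,4) → (2,5) → (2,6) → (3,6) → (4,6) → (4,7) → (5,7) → (5,8) → (6,8) → (7,8) → (7,7) → (7,6) → (7,5) → (7,4) → (7,3)
Distance: 31 steps

Solution:

┌───────┬───────────┐
│       │           │
│ ┌─┐ ╶─┘ ┌─┐ ╶─┬─╴ │
│ │ │     │ │   │   │
│ │ └─────┘ └─┐ │ ┌─┤
│ │      ↱ → ↓│ │ │ │
│ ├─────┐ ╶─┐ │ └─┘ │
│A│↱ → ↓│↑ ↰│↓│     │
│ ╵ ┌─╴ ├─╴ │ └─┬───┤
│↳ ↑│↓ ↲│↱ ↑│↳ ↓│   │
├───┤ ╶─┤ ┌─┴─┐ └─┐ │
│   │↳ ↓│↑│   │↳ ↓│ │
│ ╷ └─┐ ╵ │ ╷ └─┐ │ │
│ │   │↳ ↑│ │   │↓│ │
│ └─┐ ├───┘ └───┘ │ │
│   │ │B ← ← ← ← ↲│ │
│ ╷ │ │ ┌─────┬───┘ │
│ │ │ │ │     │     │
│ │ └─┘ └─╴ ╷ └─╴ ╷ │
│ │         │     │ │
└─┴─────────┴─────┴─┘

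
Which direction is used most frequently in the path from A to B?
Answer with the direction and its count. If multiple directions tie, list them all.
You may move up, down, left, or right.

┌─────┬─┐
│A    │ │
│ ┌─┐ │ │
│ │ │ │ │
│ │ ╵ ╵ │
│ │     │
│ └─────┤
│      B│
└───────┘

Directions: down, down, down, right, right, right
Counts: {'down': 3, 'right': 3}
Most common: down and right (tied at 3 times each)

Solution:

┌─────┬─┐
│A    │ │
│ ┌─┐ │ │
│↓│ │ │ │
│ │ ╵ ╵ │
│↓│     │
│ └─────┤
│↳ → → B│
└───────┘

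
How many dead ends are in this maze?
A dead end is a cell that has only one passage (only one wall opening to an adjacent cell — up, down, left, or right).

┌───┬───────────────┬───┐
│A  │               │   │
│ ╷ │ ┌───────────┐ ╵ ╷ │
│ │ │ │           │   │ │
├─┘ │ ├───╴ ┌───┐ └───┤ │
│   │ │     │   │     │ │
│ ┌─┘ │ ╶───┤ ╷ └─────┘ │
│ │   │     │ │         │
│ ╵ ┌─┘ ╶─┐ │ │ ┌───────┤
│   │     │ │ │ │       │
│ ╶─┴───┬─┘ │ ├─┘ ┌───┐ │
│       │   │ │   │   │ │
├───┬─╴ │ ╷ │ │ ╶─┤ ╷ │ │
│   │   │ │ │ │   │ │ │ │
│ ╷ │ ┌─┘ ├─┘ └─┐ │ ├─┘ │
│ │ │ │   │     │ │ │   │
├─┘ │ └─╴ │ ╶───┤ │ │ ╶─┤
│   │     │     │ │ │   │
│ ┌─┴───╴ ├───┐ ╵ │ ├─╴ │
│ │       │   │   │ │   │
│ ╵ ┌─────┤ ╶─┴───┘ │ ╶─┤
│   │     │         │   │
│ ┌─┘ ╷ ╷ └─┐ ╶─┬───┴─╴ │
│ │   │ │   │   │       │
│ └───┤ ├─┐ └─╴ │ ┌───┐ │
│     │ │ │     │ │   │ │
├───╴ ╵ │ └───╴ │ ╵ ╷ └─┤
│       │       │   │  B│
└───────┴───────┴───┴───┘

Checking each cell for number of passages:

Dead ends found at positions:
  (1, 0)
  (1, 3)
  (2, 10)
  (4, 2)
  (4, 4)
  (4, 7)
  (6, 5)
  (6, 10)
  (7, 0)
  (7, 3)
  (7, 7)
  (9, 6)
  (11, 1)
  (12, 4)
  (12, 11)
  (13, 0)
  (13, 11)
Total dead ends: 17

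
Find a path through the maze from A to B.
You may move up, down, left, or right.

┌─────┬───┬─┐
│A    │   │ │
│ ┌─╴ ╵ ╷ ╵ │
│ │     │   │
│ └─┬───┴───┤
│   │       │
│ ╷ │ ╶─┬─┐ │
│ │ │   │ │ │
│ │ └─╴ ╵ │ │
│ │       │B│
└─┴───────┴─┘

Finding the shortest path through the maze:
Path length: 15 steps
Directions: down → down → right → down → down → right → right → up → left → up → right → right → right → down → down

Solution:

┌─────┬───┬─┐
│A    │   │ │
│ ┌─╴ ╵ ╷ ╵ │
│↓│     │   │
│ └─┬───┴───┤
│↳ ↓│↱ → → ↓│
│ ╷ │ ╶─┬─┐ │
│ │↓│↑ ↰│ │↓│
│ │ └─╴ ╵ │ │
│ │↳ → ↑  │B│
└─┴───────┴─┘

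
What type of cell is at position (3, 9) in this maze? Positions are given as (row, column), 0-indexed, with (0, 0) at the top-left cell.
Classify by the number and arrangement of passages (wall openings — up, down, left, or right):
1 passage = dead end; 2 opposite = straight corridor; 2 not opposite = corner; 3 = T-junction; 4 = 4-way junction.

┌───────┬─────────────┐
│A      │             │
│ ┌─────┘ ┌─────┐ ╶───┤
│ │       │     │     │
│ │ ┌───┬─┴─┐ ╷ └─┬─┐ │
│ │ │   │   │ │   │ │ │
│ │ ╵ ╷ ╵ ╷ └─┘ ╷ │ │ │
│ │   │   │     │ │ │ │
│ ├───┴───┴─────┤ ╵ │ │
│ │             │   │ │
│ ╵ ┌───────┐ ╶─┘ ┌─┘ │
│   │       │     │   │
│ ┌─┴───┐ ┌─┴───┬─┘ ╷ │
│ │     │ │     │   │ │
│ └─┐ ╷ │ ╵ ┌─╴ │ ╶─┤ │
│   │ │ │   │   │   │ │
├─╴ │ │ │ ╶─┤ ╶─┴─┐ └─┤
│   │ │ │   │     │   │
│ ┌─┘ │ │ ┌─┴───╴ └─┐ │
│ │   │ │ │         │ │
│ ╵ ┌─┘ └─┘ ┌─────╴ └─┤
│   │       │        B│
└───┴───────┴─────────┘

Checking cell at (3, 9):
Number of passages: 2
Cell type: straight corridor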